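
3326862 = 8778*379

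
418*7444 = 3111592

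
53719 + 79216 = 132935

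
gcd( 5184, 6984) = 72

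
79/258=79/258 =0.31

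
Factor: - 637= - 7^2*  13^1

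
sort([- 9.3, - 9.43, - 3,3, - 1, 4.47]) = [  -  9.43,  -  9.3,  -  3,  -  1, 3,4.47]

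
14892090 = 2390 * 6231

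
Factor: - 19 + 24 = 5^1=5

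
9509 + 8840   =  18349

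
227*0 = 0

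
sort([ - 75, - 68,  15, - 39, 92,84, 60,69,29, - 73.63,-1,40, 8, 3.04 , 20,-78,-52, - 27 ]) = [ - 78,  -  75, - 73.63 , - 68,-52, - 39,  -  27, - 1, 3.04,8,15,  20, 29,40, 60,69,84,  92 ] 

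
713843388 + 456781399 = 1170624787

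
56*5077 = 284312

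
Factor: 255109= 337^1*757^1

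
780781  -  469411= 311370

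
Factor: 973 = 7^1* 139^1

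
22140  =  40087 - 17947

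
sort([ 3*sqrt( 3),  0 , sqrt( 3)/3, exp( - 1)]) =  [ 0,exp ( - 1),sqrt( 3 ) /3, 3*sqrt( 3)]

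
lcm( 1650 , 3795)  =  37950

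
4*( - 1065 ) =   -  4260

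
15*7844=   117660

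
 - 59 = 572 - 631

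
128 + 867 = 995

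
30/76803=10/25601 =0.00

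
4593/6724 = 4593/6724 = 0.68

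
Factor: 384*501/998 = 2^6 * 3^2 *167^1 * 499^( - 1) = 96192/499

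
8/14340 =2/3585 = 0.00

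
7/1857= 7/1857  =  0.00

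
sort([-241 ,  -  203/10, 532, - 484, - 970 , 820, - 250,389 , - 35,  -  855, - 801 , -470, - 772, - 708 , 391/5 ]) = [ - 970,-855, - 801, - 772, - 708, -484,-470, - 250,-241, - 35, - 203/10, 391/5, 389,532, 820]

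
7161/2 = 7161/2 = 3580.50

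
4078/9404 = 2039/4702 = 0.43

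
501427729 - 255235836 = 246191893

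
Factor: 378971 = 23^1 *16477^1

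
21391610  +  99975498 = 121367108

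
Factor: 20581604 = 2^2 * 229^1*22469^1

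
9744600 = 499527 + 9245073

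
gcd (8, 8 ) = 8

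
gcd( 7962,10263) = 3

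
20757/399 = 6919/133 = 52.02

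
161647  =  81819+79828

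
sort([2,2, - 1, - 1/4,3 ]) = [ - 1, - 1/4,2,2,3 ] 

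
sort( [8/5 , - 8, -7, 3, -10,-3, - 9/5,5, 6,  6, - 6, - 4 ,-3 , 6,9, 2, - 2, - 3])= [  -  10, - 8, - 7, - 6,  -  4, - 3, - 3, - 3, - 2,  -  9/5, 8/5, 2, 3,  5,6, 6 , 6 , 9]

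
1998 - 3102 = - 1104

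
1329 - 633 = 696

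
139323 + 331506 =470829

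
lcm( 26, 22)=286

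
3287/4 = 3287/4 =821.75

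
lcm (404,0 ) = 0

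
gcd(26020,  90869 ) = 1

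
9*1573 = 14157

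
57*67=3819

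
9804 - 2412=7392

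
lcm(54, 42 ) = 378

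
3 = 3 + 0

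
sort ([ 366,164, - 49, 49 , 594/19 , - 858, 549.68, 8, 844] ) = [ - 858, - 49, 8,594/19, 49 , 164, 366, 549.68, 844] 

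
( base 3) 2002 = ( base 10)56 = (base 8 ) 70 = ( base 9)62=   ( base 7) 110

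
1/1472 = 1/1472 = 0.00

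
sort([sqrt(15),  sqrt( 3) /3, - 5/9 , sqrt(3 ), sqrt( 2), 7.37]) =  [  -  5/9 , sqrt(3)/3, sqrt(2 ) , sqrt(3 ),sqrt( 15 ),7.37]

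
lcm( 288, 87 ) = 8352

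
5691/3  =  1897= 1897.00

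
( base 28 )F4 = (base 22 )j6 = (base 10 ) 424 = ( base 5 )3144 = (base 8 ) 650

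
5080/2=2540 = 2540.00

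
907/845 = 1 + 62/845= 1.07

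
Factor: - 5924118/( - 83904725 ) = 2^1*3^1*5^ ( - 2)*157^( - 1 )*21377^ ( - 1)*987353^1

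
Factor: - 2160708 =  - 2^2*3^1*11^1*16369^1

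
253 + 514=767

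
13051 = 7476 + 5575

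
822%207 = 201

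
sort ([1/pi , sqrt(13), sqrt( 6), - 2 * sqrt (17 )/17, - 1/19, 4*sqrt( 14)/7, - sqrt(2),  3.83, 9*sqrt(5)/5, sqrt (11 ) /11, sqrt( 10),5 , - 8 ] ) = [- 8, - sqrt(2),  -  2*sqrt(17) /17,- 1/19, sqrt( 11 )/11 , 1/pi , 4*sqrt(14) /7,sqrt( 6 ), sqrt ( 10 ) , sqrt( 13), 3.83,  9 * sqrt( 5 ) /5, 5 ]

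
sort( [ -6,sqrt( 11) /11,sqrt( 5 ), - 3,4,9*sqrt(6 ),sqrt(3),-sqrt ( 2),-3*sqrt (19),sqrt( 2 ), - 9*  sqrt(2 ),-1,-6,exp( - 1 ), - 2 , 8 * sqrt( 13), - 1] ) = [-3*sqrt (19),-9*sqrt( 2 ),-6, -6,-3, - 2,-sqrt( 2), - 1, - 1,sqrt(11 ) /11,  exp(- 1), sqrt(2 ), sqrt(3),sqrt( 5 ),4,9*sqrt ( 6),8*sqrt ( 13 ) ] 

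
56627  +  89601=146228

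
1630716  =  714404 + 916312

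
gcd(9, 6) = 3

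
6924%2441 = 2042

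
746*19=14174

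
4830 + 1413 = 6243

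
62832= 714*88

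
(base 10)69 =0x45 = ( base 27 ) 2f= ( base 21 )36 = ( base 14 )4d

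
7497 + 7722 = 15219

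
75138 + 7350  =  82488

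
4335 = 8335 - 4000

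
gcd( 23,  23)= 23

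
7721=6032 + 1689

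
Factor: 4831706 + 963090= 5794796 = 2^2 * 7^1 * 349^1 *593^1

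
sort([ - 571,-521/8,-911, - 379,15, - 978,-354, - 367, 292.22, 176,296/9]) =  [ -978 , - 911, - 571, - 379, - 367 , - 354, - 521/8,15,296/9 , 176,292.22]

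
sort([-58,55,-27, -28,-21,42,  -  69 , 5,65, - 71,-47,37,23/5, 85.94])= [-71, - 69,  -  58,  -  47,-28 , - 27,- 21,23/5,5, 37,42,55, 65, 85.94]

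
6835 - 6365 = 470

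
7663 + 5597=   13260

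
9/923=9/923 = 0.01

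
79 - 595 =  - 516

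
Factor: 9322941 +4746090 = 14069031 = 3^1*23^1*29^1* 79^1*89^1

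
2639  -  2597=42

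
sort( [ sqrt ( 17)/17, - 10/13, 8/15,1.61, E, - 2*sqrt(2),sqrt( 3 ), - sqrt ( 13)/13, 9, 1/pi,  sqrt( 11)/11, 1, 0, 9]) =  [ - 2*sqrt( 2), - 10/13, - sqrt( 13 )/13, 0, sqrt( 17 )/17,sqrt( 11) /11,1/pi,  8/15 , 1, 1.61,sqrt( 3),E,9,9] 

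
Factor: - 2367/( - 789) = 3^1 = 3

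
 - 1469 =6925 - 8394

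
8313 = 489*17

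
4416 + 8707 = 13123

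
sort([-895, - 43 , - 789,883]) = [ - 895, - 789, - 43 , 883]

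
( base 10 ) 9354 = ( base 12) 54b6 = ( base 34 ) 834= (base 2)10010010001010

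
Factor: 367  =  367^1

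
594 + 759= 1353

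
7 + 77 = 84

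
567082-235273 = 331809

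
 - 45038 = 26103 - 71141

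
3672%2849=823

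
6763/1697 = 6763/1697 = 3.99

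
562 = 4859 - 4297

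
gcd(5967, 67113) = 9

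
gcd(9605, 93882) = 1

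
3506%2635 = 871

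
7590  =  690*11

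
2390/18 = 1195/9 = 132.78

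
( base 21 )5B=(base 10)116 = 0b1110100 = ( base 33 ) 3H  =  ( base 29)40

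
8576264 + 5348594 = 13924858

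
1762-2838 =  - 1076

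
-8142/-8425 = 8142/8425 = 0.97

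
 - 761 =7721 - 8482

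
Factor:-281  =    -  281^1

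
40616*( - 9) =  - 365544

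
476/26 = 238/13 = 18.31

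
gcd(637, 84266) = 91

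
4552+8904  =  13456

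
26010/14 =1857 + 6/7  =  1857.86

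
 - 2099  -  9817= - 11916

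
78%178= 78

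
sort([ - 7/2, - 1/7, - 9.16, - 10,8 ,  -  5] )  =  [ - 10,-9.16, - 5 , - 7/2, - 1/7,8 ] 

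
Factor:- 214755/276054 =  - 515/662 = - 2^( - 1 )*5^1 * 103^1 * 331^( - 1) 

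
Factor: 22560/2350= 2^4*3^1*5^( - 1 )= 48/5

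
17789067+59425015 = 77214082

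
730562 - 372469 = 358093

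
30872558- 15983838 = 14888720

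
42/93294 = 7/15549 = 0.00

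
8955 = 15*597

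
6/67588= 3/33794 = 0.00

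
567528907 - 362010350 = 205518557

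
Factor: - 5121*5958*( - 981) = 29931210558 = 2^1 * 3^6 * 109^1*331^1 * 569^1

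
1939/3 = 1939/3 = 646.33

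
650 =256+394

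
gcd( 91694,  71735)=1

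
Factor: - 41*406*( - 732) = 2^3 * 3^1*7^1*29^1*41^1*61^1 = 12184872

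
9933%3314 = 3305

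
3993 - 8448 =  - 4455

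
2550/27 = 94 + 4/9= 94.44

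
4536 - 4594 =-58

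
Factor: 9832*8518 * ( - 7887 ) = -660528173712 = -2^4*3^1 * 11^1*239^1*1229^1*4259^1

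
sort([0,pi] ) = [ 0,pi]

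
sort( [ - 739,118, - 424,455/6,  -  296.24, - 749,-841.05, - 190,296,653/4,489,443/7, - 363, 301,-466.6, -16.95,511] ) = [ - 841.05, - 749, - 739,  -  466.6, - 424, - 363 ,  -  296.24, - 190,-16.95,443/7, 455/6,118,653/4, 296, 301,  489,511]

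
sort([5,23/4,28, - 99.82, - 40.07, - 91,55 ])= [ - 99.82, - 91, - 40.07,  5,  23/4,28,55 ]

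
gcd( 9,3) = 3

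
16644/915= 18  +  58/305 = 18.19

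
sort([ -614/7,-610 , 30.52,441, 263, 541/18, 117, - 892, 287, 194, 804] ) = [-892, -610,  -  614/7,  541/18 , 30.52,117,  194, 263, 287,441, 804]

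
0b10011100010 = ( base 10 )1250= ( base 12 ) 882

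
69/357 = 23/119 =0.19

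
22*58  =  1276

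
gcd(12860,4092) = 4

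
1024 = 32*32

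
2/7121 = 2/7121 = 0.00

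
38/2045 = 38/2045   =  0.02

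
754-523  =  231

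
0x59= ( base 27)38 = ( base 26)3b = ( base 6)225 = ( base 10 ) 89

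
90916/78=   45458/39= 1165.59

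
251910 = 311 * 810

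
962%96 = 2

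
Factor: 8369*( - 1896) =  - 15867624 = - 2^3*3^1*79^1*8369^1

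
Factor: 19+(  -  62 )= - 43^1 = - 43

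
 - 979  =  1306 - 2285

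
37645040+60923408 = 98568448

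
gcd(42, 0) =42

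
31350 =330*95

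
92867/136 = 92867/136 = 682.85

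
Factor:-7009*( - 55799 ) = 391095191  =  43^1*163^1 *55799^1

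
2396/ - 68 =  - 599/17 = - 35.24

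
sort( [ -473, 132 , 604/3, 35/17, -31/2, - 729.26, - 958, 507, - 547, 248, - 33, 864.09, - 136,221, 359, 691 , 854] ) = [ - 958, - 729.26, - 547, - 473,-136 , - 33,-31/2 , 35/17,  132, 604/3,  221,248, 359, 507, 691,854,864.09] 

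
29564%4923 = 26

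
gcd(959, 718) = 1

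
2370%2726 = 2370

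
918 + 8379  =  9297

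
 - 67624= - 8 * 8453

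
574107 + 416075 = 990182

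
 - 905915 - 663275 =-1569190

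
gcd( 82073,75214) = 1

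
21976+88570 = 110546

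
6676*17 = 113492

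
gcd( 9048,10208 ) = 232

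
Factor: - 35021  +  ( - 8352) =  - 11^1*3943^1  =  - 43373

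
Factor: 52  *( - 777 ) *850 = -2^3*3^1*5^2*7^1 * 13^1*17^1*37^1 = - 34343400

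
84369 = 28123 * 3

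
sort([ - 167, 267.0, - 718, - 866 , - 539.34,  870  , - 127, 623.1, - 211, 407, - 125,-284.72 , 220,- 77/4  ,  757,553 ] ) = [ - 866 ,-718,-539.34,-284.72,-211, - 167,-127,-125,-77/4, 220,  267.0,407, 553,623.1,  757, 870 ] 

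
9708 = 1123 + 8585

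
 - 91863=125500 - 217363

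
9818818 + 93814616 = 103633434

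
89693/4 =22423 + 1/4= 22423.25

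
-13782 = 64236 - 78018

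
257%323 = 257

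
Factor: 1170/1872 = 2^(-3 ) *5^1 = 5/8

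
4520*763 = 3448760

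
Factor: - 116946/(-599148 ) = 73/374 = 2^(-1)* 11^( - 1)*17^(-1 )*73^1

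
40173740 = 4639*8660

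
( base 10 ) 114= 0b1110010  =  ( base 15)79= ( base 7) 222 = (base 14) 82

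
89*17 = 1513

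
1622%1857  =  1622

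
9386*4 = 37544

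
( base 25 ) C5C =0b1110111010101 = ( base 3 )101110212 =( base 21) H6E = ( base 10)7637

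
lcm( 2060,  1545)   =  6180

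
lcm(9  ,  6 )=18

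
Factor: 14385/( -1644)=-35/4  =  - 2^ ( - 2)*5^1*7^1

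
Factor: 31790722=2^1 * 109^1*145829^1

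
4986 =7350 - 2364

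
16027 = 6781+9246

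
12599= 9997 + 2602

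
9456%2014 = 1400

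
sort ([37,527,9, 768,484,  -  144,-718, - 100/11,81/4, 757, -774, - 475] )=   [ - 774,-718, - 475, - 144,-100/11,9 , 81/4, 37,484, 527, 757, 768] 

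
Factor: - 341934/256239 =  - 113978/85413 = - 2^1*3^( - 1) *71^( - 1)*401^( - 1) * 56989^1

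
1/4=1/4 = 0.25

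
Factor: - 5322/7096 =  - 3/4 = - 2^( - 2 )*3^1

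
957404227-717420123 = 239984104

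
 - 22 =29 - 51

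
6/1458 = 1/243 = 0.00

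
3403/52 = 3403/52 = 65.44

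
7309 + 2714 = 10023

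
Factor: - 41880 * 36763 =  - 2^3*3^1*5^1*97^1*349^1*379^1= -1539634440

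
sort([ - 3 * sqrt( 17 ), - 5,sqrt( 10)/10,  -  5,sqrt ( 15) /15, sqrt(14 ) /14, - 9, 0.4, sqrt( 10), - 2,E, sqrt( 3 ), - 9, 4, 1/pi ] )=[ - 3*sqrt(17), - 9, - 9,  -  5, - 5, - 2, sqrt( 15)/15,sqrt(14 )/14, sqrt( 10)/10,1/pi,0.4, sqrt ( 3 ), E , sqrt(10 ),  4]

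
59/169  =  59/169 = 0.35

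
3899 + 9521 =13420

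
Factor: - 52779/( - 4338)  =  73/6 = 2^( - 1)*3^( - 1 )*73^1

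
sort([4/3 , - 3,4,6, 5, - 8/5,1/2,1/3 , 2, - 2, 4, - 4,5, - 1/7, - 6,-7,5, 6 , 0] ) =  [ -7 , - 6, - 4, - 3,-2, - 8/5,-1/7,0,1/3,1/2,4/3,2, 4, 4, 5,5,5,6,6] 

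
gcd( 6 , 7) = 1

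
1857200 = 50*37144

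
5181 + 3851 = 9032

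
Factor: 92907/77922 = 2^( - 1) * 13^( - 1 )*31^1 = 31/26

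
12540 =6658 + 5882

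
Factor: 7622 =2^1*37^1*103^1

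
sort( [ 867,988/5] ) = [988/5, 867]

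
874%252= 118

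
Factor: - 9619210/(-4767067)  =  2^1 * 5^1 *73^1*13177^1*4767067^( - 1) 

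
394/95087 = 394/95087 = 0.00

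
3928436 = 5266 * 746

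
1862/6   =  931/3 =310.33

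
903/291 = 3+10/97 = 3.10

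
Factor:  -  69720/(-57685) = 168/139 = 2^3*3^1*7^1*139^(- 1)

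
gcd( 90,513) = 9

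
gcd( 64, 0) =64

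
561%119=85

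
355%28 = 19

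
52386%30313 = 22073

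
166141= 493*337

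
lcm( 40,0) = 0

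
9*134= 1206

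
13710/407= 13710/407 = 33.69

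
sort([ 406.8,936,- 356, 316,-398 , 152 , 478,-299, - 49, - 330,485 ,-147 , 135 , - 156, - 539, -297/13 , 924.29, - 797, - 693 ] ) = [ - 797 , - 693 , -539, - 398, - 356,-330, - 299, - 156, - 147, - 49,-297/13,  135,152,316 , 406.8,478,485 , 924.29 , 936]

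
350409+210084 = 560493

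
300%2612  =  300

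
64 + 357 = 421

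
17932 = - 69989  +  87921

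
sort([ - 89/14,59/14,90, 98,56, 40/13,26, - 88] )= [-88, - 89/14,40/13,59/14 , 26, 56,90, 98]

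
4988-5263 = -275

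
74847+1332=76179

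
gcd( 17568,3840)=96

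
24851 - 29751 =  - 4900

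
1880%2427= 1880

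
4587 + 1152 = 5739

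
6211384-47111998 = -40900614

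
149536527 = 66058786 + 83477741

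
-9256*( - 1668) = 15439008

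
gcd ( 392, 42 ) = 14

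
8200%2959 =2282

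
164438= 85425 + 79013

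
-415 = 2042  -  2457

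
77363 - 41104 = 36259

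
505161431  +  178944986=684106417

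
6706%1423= 1014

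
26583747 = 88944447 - 62360700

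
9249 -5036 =4213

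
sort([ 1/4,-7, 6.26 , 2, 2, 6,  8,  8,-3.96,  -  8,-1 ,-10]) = [ - 10 , -8 , - 7, - 3.96,-1, 1/4,  2 , 2,6, 6.26, 8, 8]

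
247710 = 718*345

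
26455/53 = 26455/53 = 499.15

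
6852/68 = 1713/17=100.76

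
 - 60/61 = - 1 +1/61 = - 0.98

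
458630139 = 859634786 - 401004647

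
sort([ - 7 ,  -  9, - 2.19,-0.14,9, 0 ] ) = [ - 9,  -  7,  -  2.19,-0.14, 0,9]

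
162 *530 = 85860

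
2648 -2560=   88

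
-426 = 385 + -811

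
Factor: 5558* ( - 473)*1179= -2^1*3^2*7^1*11^1*43^1*131^1 * 397^1 =- 3099513186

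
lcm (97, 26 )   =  2522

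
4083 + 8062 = 12145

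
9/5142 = 3/1714 = 0.00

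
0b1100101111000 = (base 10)6520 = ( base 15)1dea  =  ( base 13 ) 2c77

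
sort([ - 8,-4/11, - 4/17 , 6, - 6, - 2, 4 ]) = [ - 8, - 6,- 2,- 4/11,  -  4/17, 4, 6]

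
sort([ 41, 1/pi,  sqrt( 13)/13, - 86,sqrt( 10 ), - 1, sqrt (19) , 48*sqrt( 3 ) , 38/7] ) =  [  -  86, - 1, sqrt ( 13 )/13,1/pi, sqrt( 10 ), sqrt( 19), 38/7,  41 , 48 * sqrt( 3 ) ] 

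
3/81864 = 1/27288 = 0.00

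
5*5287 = 26435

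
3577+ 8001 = 11578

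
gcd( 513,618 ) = 3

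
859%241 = 136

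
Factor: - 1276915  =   - 5^1*255383^1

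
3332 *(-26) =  - 86632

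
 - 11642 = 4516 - 16158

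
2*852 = 1704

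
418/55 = 38/5 =7.60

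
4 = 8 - 4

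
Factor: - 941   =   - 941^1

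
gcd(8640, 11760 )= 240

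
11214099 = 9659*1161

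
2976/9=992/3 =330.67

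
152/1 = 152 =152.00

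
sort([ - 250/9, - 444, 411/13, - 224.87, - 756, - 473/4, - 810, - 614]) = [ - 810,-756,-614,  -  444 , - 224.87,-473/4, - 250/9, 411/13]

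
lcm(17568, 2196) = 17568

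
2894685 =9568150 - 6673465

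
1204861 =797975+406886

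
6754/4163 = 1 + 2591/4163 = 1.62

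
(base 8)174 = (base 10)124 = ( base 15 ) 84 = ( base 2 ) 1111100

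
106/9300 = 53/4650 = 0.01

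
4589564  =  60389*76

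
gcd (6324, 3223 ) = 1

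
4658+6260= 10918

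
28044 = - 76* ( - 369 ) 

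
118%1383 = 118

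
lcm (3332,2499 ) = 9996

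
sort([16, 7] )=[ 7, 16 ] 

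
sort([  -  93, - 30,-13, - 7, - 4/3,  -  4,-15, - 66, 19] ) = [ - 93,-66,-30 ,-15,  -  13, - 7,-4, - 4/3,19 ] 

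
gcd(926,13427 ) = 463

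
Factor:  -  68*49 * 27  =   - 2^2*3^3*7^2 * 17^1 = - 89964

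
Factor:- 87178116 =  - 2^2*3^1*593^1 *12251^1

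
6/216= 1/36 = 0.03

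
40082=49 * 818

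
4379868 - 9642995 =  - 5263127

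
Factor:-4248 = -2^3*3^2 * 59^1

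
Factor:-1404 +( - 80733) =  - 3^1 * 11^1*19^1*131^1 = -82137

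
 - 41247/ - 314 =41247/314 =131.36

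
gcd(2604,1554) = 42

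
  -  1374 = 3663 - 5037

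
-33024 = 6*( - 5504) 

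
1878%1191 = 687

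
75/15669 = 25/5223 = 0.00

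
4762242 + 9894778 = 14657020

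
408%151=106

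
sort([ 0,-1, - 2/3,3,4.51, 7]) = [  -  1,  -  2/3,0,3,4.51, 7 ]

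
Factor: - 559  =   - 13^1*43^1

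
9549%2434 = 2247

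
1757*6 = 10542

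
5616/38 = 2808/19 = 147.79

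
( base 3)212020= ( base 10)627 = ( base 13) 393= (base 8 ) 1163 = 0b1001110011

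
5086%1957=1172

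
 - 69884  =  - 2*34942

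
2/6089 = 2/6089= 0.00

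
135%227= 135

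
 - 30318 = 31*( - 978)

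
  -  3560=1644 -5204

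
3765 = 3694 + 71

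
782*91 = 71162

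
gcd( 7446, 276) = 6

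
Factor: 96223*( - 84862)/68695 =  - 2^1*5^(-1) * 11^(-1 )*151^1*281^1*1249^ ( - 1) * 96223^1= -  8165676226/68695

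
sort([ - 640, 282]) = [ - 640, 282]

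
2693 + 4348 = 7041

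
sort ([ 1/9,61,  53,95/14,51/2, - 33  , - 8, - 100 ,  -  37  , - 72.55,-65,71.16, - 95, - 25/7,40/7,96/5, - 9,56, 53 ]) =[-100 , - 95,-72.55, - 65, - 37,-33,-9,-8, - 25/7,1/9,  40/7,95/14,96/5  ,  51/2, 53,53,56, 61, 71.16 ]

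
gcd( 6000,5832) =24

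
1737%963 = 774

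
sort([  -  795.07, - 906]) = [ - 906, - 795.07]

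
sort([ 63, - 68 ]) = [ - 68, 63] 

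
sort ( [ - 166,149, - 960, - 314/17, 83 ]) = [ - 960, - 166, - 314/17,83,149 ]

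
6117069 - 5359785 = 757284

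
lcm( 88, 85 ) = 7480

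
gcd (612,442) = 34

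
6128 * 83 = 508624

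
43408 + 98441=141849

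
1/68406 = 1/68406 = 0.00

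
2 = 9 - 7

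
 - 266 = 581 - 847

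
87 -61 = 26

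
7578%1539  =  1422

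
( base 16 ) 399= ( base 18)2F3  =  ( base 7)2454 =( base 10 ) 921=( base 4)32121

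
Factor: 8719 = 8719^1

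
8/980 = 2/245=0.01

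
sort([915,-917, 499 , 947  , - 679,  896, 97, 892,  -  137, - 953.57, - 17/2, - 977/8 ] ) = [ -953.57, - 917, - 679, -137,  -  977/8 , - 17/2,  97, 499,892,896, 915, 947]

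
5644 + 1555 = 7199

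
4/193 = 4/193  =  0.02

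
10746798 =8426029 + 2320769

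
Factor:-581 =-7^1 * 83^1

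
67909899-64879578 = 3030321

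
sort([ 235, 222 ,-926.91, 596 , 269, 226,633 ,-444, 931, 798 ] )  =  [ - 926.91,- 444,  222,226,235, 269,596, 633,798,931 ]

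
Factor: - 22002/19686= -17^( -1)*19^1 =- 19/17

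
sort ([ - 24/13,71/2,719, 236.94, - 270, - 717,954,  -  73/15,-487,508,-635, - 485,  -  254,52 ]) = [ - 717, - 635, - 487, - 485, - 270, - 254, - 73/15, - 24/13,71/2, 52, 236.94, 508,719 , 954 ] 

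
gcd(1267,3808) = 7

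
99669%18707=6134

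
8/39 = 8/39 = 0.21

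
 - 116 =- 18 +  - 98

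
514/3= 514/3  =  171.33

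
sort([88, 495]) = [ 88,495 ] 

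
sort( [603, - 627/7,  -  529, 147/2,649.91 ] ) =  [ - 529, - 627/7,147/2,603, 649.91]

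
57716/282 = 204 + 2/3 = 204.67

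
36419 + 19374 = 55793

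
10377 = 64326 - 53949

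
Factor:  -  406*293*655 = -2^1*5^1  *7^1*29^1*131^1*293^1 = -77917490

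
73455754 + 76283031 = 149738785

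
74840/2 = 37420 = 37420.00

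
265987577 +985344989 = 1251332566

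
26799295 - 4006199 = 22793096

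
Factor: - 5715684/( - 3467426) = 2857842/1733713 = 2^1*3^4 * 13^1*23^1*59^1*1733713^( - 1)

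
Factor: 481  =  13^1*37^1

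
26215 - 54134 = -27919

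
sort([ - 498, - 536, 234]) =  [ - 536, - 498, 234]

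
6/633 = 2/211  =  0.01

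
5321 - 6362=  - 1041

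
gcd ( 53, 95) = 1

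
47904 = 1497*32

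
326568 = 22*14844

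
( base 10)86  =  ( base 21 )42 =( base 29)2s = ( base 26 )38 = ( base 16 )56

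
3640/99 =36+76/99 = 36.77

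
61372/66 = 929  +  29/33 = 929.88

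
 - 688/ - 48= 43/3= 14.33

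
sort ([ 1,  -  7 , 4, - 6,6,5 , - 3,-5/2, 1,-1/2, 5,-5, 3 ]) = [ - 7, - 6,-5,-3,-5/2, - 1/2 , 1 , 1, 3,4, 5,5,6]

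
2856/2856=1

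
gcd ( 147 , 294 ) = 147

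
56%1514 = 56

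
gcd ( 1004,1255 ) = 251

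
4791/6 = 798 + 1/2 = 798.50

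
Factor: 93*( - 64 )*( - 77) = 458304 =2^6*3^1*7^1*11^1*31^1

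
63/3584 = 9/512=   0.02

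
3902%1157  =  431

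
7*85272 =596904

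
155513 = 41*3793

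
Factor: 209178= 2^1*3^2*11621^1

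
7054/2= 3527=3527.00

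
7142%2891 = 1360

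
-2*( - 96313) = 192626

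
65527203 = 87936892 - 22409689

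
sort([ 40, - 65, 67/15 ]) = [ - 65, 67/15,40]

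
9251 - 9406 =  - 155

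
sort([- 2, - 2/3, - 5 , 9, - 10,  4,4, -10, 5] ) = [  -  10,  -  10, - 5, - 2, - 2/3,4, 4, 5, 9]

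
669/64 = 669/64 = 10.45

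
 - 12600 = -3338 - 9262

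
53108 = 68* 781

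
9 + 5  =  14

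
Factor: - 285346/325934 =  - 7^ ( - 1)*31^(-1)*751^( - 1 ) *142673^1 = - 142673/162967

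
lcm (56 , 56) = 56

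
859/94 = 9+ 13/94 = 9.14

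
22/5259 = 22/5259 = 0.00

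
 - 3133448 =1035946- 4169394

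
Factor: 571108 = 2^2*67^1* 2131^1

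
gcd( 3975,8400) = 75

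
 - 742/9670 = -371/4835 = - 0.08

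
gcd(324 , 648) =324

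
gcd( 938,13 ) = 1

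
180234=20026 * 9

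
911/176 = 911/176 = 5.18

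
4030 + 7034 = 11064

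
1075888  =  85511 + 990377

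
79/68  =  79/68= 1.16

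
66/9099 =22/3033 = 0.01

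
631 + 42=673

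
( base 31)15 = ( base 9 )40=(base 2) 100100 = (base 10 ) 36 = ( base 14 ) 28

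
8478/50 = 4239/25 = 169.56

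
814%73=11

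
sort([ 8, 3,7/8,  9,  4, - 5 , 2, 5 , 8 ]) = [ - 5 , 7/8,2,3,  4 , 5, 8, 8, 9 ]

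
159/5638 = 159/5638=0.03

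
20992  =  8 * 2624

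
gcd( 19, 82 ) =1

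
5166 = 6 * 861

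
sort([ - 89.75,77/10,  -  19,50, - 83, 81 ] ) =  [ - 89.75, - 83, - 19 , 77/10,50, 81 ]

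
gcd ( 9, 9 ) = 9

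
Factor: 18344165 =5^1*7^1*524119^1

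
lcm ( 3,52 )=156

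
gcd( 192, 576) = 192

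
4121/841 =4+757/841 = 4.90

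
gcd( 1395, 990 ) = 45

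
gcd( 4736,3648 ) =64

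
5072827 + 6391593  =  11464420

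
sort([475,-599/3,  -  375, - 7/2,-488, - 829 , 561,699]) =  [-829,  -  488, - 375 ,-599/3, - 7/2, 475,561, 699] 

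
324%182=142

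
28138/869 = 2558/79 = 32.38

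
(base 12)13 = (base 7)21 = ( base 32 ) f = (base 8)17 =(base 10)15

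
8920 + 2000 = 10920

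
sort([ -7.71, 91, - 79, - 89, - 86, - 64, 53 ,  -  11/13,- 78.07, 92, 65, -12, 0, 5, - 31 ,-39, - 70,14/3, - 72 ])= [ -89, - 86,-79, -78.07,- 72, -70, - 64 , - 39, - 31,- 12,- 7.71, - 11/13 , 0, 14/3, 5, 53, 65,91,92]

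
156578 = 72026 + 84552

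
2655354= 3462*767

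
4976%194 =126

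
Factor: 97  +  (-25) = 2^3*3^2 = 72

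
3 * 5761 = 17283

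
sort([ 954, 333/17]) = [333/17,954]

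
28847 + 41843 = 70690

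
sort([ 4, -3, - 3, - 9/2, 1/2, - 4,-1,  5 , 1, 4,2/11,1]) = [ - 9/2,-4, - 3,-3, - 1,2/11,1/2,1, 1,4, 4,5]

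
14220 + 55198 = 69418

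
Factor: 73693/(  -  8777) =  - 67^( - 1 )*131^ ( - 1 )*73693^1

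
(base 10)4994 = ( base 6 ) 35042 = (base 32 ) 4S2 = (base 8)11602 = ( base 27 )6mq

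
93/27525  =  31/9175 = 0.00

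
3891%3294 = 597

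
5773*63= 363699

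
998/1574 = 499/787 = 0.63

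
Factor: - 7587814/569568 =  - 2^ ( - 4)*3^(-1)*13^1*349^ ( - 1)*17167^1 = - 223171/16752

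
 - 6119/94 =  - 66+ 85/94  =  -  65.10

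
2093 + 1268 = 3361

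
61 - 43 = 18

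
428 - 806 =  - 378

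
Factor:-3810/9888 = - 635/1648 = - 2^( - 4) *5^1*103^ (  -  1)*127^1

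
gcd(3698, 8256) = 86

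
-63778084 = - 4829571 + -58948513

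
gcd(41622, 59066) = 14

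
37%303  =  37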